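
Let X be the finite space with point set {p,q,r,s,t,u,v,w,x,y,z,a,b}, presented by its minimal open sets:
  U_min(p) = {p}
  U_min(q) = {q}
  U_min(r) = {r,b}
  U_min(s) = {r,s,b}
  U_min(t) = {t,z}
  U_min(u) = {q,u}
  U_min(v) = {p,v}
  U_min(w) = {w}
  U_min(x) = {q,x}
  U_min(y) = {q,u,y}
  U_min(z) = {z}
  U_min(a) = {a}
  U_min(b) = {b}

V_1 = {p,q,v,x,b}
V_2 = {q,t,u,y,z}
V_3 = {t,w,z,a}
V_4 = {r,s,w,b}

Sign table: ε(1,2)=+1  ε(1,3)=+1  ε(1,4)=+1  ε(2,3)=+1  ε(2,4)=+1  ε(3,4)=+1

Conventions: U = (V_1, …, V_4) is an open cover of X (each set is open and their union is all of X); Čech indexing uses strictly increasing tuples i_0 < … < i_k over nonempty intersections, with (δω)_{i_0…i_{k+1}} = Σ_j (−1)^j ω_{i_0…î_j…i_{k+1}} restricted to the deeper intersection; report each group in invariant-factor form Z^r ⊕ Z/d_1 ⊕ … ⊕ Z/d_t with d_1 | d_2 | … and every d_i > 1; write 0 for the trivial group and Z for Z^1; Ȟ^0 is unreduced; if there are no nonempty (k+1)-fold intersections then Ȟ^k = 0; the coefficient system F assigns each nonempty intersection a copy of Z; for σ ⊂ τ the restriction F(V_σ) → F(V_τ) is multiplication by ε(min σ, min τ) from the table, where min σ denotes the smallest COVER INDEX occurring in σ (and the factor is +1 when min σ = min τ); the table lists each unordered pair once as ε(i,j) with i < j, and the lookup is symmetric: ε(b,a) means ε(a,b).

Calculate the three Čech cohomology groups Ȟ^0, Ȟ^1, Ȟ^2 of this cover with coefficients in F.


Ȟ^0 = Z; Ȟ^1 = Z; Ȟ^2 = 0

nerve simplices:
  V12={q} V14={b} V23={t,z} V34={w}
C dims 4,4; δ0: rk 3, SNF 1^3
degree 0: 4−3−0 = 1 → Ȟ^0 ≅ Z
degree 1: 4−0−3 = 1 → Ȟ^1 ≅ Z
degree 2: 0−0−0 = 0 → Ȟ^2 ≅ 0


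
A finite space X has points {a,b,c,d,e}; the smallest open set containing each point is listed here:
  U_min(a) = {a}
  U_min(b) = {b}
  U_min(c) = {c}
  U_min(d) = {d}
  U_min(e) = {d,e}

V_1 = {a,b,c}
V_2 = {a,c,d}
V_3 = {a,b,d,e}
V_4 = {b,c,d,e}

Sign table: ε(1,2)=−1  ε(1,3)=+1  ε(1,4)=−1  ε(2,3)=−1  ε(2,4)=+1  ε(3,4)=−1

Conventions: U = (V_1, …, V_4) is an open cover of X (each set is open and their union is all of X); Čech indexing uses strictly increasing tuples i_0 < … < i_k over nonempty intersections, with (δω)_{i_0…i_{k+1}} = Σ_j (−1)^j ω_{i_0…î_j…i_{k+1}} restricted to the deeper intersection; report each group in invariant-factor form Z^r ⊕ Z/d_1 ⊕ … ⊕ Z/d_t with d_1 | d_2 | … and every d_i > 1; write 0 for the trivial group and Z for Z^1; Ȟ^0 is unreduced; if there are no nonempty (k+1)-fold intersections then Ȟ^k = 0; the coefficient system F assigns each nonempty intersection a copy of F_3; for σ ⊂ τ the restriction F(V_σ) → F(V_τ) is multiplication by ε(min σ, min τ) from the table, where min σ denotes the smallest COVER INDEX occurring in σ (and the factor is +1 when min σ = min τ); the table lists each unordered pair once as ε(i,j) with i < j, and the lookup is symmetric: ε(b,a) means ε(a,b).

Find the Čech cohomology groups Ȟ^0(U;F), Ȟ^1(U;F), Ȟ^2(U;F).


nerve simplices:
  V12={a,c} V13={a,b} V14={b,c} V23={a,d} V24={c,d} V34={b,d,e}
  V123={a} V124={c} V134={b} V234={d}
C dims 4,6,4; δ0: rk_F3 3; δ1: rk_F3 3
degree 0: 4−3−0 = 1 → Ȟ^0 ≅ Z/3
degree 1: 6−3−3 = 0 → Ȟ^1 ≅ 0
degree 2: 4−0−3 = 1 → Ȟ^2 ≅ Z/3

Ȟ^0 = Z/3, Ȟ^1 = 0, Ȟ^2 = Z/3


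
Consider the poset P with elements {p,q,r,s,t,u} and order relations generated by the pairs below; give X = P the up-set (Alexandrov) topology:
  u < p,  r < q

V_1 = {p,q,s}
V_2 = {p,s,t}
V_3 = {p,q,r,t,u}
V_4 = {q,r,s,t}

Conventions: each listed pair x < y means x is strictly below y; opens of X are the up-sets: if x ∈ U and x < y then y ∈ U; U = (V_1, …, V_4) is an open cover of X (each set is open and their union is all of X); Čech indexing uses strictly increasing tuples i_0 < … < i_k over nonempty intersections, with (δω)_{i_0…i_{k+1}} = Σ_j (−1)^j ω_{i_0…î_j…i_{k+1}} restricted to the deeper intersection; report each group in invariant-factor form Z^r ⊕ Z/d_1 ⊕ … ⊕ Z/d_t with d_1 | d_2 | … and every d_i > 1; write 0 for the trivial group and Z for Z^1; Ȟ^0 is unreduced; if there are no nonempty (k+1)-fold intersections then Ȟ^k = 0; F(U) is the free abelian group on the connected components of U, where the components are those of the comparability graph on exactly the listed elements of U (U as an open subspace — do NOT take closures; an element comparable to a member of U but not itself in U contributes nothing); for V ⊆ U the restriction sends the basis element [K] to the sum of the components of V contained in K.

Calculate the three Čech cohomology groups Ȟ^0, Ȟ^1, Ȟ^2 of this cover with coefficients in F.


nerve simplices:
  V12={p,s} V13={p,q} V14={q,s} V23={p,t} V24={s,t} V34={q,r,t}
  V123={p} V124={s} V134={q} V234={t}
components per intersection:
  V1: {p} {q} {s}
  V2: {p} {s} {t}
  V3: {p,u} {q,r} {t}
  V4: {q,r} {s} {t}
  V12: {p} {s}
  V13: {p} {q}
  V14: {q} {s}
  V23: {p} {t}
  V24: {s} {t}
  V34: {q,r} {t}
  V123: {p}
  V124: {s}
  V134: {q}
  V234: {t}
C dims 12,12,4; δ0: rk 8, SNF 1^8; δ1: rk 4, SNF 1^4
degree 0: 12−8−0 = 4 → Ȟ^0 ≅ Z^4
degree 1: 12−4−8 = 0 → Ȟ^1 ≅ 0
degree 2: 4−0−4 = 0 → Ȟ^2 ≅ 0

Ȟ^0 = Z^4,  Ȟ^1 = 0,  Ȟ^2 = 0


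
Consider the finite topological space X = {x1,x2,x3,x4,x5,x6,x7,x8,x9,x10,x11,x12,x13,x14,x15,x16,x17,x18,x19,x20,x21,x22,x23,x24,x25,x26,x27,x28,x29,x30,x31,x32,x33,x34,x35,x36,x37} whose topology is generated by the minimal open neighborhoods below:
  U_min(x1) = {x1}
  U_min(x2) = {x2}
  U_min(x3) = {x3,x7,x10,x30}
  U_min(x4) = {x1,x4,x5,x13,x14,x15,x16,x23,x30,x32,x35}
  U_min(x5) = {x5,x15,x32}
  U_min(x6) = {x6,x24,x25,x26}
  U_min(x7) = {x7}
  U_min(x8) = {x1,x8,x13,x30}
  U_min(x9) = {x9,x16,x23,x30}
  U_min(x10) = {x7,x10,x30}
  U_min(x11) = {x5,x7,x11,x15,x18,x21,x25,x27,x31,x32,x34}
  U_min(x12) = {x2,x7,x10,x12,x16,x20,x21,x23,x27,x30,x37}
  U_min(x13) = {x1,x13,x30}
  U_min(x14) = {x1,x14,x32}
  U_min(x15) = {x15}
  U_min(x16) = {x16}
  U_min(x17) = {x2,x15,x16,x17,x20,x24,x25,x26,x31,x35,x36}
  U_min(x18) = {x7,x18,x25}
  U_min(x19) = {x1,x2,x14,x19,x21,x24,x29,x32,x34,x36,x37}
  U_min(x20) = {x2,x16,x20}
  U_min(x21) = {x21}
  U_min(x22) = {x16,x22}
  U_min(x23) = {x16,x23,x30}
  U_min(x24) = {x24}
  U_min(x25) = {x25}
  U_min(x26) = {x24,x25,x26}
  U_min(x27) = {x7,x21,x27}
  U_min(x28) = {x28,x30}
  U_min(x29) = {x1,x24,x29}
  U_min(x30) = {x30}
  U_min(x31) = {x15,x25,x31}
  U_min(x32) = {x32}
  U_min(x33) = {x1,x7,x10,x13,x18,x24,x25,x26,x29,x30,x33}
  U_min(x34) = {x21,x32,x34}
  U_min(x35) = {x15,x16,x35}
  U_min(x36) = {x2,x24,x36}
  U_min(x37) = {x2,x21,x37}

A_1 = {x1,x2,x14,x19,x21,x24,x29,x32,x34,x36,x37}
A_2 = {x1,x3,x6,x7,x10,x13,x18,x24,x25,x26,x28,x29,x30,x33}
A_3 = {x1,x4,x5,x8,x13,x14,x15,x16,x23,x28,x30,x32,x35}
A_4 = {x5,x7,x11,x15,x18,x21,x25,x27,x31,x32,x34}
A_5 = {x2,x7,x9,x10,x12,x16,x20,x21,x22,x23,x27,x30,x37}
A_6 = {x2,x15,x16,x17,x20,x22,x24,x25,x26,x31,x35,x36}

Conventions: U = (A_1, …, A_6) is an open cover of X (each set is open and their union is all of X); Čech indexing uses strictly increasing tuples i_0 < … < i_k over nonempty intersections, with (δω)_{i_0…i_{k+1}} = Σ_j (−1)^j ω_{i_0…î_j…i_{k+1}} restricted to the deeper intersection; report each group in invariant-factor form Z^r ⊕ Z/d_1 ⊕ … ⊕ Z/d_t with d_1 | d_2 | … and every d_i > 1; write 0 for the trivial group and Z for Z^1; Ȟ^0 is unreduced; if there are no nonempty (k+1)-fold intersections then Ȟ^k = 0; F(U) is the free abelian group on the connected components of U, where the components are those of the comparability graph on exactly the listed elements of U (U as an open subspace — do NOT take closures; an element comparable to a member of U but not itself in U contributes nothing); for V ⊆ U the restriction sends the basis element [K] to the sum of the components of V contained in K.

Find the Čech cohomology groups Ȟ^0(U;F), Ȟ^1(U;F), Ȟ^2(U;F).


Ȟ^0 = Z, Ȟ^1 = 0, Ȟ^2 = Z/2

intersection data:
  A12={x1,x24,x29} A13={x1,x14,x32} A14={x21,x32,x34} A15={x2,x21,x37} A16={x2,x24,x36} A23={x1,x13,x28,x30} A24={x7,x18,x25} A25={x7,x10,x30} A26={x24,x25,x26} A34={x5,x15,x32} A35={x16,x23,x30} A36={x15,x16,x35} A45={x7,x21,x27} A46={x15,x25,x31} A56={x2,x16,x20,x22}
  A123={x1} A126={x24} A134={x32} A145={x21} A156={x2} A235={x30} A245={x7} A246={x25} A346={x15} A356={x16}
components per intersection:
  A1: {x1,x2,x14,x19,x21,x24,x29,x32,x34,x36,x37}
  A2: {x1,x3,x6,x7,x10,x13,x18,x24,x25,x26,x28,x29,x30,x33}
  A3: {x1,x4,x5,x8,x13,x14,x15,x16,x23,x28,x30,x32,x35}
  A4: {x5,x7,x11,x15,x18,x21,x25,x27,x31,x32,x34}
  A5: {x2,x7,x9,x10,x12,x16,x20,x21,x22,x23,x27,x30,x37}
  A6: {x2,x15,x16,x17,x20,x22,x24,x25,x26,x31,x35,x36}
  A12: {x1,x24,x29}
  A13: {x1,x14,x32}
  A14: {x21,x32,x34}
  A15: {x2,x21,x37}
  A16: {x2,x24,x36}
  A23: {x1,x13,x28,x30}
  A24: {x7,x18,x25}
  A25: {x7,x10,x30}
  A26: {x24,x25,x26}
  A34: {x5,x15,x32}
  A35: {x16,x23,x30}
  A36: {x15,x16,x35}
  A45: {x7,x21,x27}
  A46: {x15,x25,x31}
  A56: {x2,x16,x20,x22}
  A123: {x1}
  A126: {x24}
  A134: {x32}
  A145: {x21}
  A156: {x2}
  A235: {x30}
  A245: {x7}
  A246: {x25}
  A346: {x15}
  A356: {x16}
C dims 6,15,10; δ0: rk 5, SNF 1^5; δ1: rk 10, SNF 1^9·2
Ȟ^0 = (6 − 5) − 0 = 1, so Ȟ^0 ≅ Z
Ȟ^1 = (15 − 10) − 5 = 0, so Ȟ^1 ≅ 0
Ȟ^2 = (10 − 0) − 10 = 0 plus torsion [2], so Ȟ^2 ≅ Z/2


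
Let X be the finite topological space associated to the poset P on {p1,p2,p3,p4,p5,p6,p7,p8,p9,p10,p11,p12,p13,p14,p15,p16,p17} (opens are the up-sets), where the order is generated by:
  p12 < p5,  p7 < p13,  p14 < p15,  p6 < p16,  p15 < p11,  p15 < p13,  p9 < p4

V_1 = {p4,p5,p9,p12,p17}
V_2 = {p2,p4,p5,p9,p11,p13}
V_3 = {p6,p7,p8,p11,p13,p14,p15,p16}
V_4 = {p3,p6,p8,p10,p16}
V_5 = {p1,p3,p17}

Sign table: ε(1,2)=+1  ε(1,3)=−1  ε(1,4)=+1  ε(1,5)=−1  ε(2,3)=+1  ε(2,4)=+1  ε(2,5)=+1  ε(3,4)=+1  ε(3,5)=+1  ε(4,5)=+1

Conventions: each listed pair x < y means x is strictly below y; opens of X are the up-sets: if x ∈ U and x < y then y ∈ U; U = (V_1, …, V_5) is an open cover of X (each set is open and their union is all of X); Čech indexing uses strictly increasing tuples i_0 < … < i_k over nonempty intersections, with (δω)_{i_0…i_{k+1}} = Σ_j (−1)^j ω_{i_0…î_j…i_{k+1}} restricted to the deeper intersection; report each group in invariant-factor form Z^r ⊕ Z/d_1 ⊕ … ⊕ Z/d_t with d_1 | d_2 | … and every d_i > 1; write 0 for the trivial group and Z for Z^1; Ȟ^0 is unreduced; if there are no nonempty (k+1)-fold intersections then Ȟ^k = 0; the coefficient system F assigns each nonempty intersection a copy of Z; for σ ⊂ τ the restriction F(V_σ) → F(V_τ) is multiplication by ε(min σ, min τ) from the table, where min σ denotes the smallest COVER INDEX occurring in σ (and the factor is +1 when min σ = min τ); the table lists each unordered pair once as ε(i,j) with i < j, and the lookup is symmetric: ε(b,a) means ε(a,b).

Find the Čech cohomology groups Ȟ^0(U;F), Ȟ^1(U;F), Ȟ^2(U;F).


Ȟ^0 ≅ 0, Ȟ^1 ≅ Z/2, Ȟ^2 ≅ 0

nonempty overlaps:
  V12={p4,p5,p9} V15={p17} V23={p11,p13} V34={p6,p8,p16} V45={p3}
C dims 5,5; δ0: rk 5, SNF 1^4·2
degree 0: 5−5−0 = 0 → Ȟ^0 ≅ 0
degree 1: 5−0−5 = 0 plus torsion [2] → Ȟ^1 ≅ Z/2
degree 2: 0−0−0 = 0 → Ȟ^2 ≅ 0


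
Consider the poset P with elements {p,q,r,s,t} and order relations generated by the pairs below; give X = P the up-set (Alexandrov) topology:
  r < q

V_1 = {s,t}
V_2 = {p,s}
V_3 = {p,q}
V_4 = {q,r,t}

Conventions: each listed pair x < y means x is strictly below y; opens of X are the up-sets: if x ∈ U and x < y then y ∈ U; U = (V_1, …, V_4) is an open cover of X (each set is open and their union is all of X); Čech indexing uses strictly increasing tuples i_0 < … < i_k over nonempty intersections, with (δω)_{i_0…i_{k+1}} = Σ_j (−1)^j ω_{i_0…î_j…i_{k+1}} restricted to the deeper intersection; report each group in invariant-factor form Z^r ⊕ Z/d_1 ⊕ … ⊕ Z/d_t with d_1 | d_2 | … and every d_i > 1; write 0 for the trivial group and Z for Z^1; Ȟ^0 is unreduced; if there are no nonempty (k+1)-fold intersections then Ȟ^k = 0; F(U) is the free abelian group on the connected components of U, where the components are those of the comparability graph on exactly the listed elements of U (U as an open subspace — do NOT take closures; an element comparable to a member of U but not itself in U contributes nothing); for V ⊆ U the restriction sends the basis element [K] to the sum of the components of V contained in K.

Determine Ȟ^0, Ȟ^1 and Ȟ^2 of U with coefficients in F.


Ȟ^0(U;F) ≅ Z^4,  Ȟ^1(U;F) ≅ 0,  Ȟ^2(U;F) ≅ 0

nerve simplices:
  V12={s} V14={t} V23={p} V34={q}
components per intersection:
  V1: {s} {t}
  V2: {p} {s}
  V3: {p} {q}
  V4: {q,r} {t}
  V12: {s}
  V14: {t}
  V23: {p}
  V34: {q}
C dims 8,4; δ0: rk 4, SNF 1^4
degree 0: 8−4−0 = 4 → Ȟ^0 ≅ Z^4
degree 1: 4−0−4 = 0 → Ȟ^1 ≅ 0
degree 2: 0−0−0 = 0 → Ȟ^2 ≅ 0


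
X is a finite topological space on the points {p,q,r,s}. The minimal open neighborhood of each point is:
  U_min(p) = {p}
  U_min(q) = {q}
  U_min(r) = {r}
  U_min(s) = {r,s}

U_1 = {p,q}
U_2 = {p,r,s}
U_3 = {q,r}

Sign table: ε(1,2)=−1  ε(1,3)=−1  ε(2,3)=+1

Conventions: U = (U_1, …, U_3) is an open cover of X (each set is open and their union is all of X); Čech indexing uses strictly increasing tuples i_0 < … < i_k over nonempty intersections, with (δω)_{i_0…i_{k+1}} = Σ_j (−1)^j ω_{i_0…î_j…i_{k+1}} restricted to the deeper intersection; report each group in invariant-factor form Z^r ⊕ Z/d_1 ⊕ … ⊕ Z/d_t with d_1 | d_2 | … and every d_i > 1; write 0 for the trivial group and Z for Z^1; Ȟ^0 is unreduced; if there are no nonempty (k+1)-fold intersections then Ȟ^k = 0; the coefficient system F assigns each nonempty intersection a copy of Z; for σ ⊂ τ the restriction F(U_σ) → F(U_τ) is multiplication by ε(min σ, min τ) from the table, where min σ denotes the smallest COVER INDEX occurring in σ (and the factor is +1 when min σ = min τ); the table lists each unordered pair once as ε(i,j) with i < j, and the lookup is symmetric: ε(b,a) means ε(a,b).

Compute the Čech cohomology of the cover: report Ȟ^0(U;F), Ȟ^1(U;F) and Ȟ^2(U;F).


nerve of the cover:
  U12={p} U13={q} U23={r}
C dims 3,3; δ0: rk 2, SNF 1^2
Ȟ^0 = (3 − 2) − 0 = 1, so Ȟ^0 ≅ Z
Ȟ^1 = (3 − 0) − 2 = 1, so Ȟ^1 ≅ Z
Ȟ^2 = (0 − 0) − 0 = 0, so Ȟ^2 ≅ 0

Ȟ^0(U;F) ≅ Z, Ȟ^1(U;F) ≅ Z and Ȟ^2(U;F) ≅ 0


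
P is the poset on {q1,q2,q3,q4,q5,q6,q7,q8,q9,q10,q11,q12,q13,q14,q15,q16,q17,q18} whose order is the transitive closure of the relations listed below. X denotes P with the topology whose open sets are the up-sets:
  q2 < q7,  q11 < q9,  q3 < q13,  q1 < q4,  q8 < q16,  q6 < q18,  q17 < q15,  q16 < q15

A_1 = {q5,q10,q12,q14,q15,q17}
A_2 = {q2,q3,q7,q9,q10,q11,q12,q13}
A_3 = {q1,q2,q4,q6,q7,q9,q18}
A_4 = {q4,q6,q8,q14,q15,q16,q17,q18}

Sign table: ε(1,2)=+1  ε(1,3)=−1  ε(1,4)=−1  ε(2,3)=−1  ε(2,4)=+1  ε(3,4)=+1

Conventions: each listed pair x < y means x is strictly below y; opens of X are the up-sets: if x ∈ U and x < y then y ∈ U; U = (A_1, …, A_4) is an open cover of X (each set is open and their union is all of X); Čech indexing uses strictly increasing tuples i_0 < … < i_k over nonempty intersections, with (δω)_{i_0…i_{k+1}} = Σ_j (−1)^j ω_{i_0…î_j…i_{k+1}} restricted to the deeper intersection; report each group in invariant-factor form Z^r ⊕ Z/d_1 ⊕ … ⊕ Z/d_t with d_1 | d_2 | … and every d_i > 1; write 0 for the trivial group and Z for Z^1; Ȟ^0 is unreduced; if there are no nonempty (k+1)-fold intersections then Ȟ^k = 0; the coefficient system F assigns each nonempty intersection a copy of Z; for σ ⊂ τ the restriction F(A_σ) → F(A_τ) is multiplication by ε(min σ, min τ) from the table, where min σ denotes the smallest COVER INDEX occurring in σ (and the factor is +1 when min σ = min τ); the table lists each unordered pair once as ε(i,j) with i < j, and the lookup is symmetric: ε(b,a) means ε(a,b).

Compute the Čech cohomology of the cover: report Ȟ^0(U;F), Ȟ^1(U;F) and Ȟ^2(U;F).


Ȟ^0 = Z; Ȟ^1 = Z; Ȟ^2 = 0

cover nerve:
  A12={q10,q12} A14={q14,q15,q17} A23={q2,q7,q9} A34={q4,q6,q18}
C dims 4,4; δ0: rk 3, SNF 1^3
Ȟ^0: (4−3)−0=1 ⇒ Z
Ȟ^1: (4−0)−3=1 ⇒ Z
Ȟ^2: (0−0)−0=0 ⇒ 0


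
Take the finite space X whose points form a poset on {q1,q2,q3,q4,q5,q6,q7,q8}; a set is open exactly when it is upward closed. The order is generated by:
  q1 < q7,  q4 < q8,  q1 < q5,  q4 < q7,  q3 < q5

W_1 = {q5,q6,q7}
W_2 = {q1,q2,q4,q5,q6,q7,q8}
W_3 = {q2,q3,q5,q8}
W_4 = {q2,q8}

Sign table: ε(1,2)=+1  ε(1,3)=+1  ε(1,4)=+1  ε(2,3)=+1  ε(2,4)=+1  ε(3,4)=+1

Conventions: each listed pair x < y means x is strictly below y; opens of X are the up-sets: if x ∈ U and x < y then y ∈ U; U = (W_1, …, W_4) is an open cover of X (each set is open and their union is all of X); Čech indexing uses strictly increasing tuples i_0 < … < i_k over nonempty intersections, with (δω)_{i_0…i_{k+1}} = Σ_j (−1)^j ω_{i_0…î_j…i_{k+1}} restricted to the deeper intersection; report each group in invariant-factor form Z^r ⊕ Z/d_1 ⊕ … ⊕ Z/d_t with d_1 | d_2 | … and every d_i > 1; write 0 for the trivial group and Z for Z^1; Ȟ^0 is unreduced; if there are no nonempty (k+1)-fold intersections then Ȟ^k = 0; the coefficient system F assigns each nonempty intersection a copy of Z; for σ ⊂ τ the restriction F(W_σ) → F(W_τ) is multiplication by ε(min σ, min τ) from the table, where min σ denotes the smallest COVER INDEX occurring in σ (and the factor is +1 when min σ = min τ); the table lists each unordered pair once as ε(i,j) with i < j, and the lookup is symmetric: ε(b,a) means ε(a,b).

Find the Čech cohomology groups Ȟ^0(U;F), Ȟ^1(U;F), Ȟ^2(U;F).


cover nerve:
  W12={q5,q6,q7} W13={q5} W23={q2,q5,q8} W24={q2,q8} W34={q2,q8}
  W123={q5} W234={q2,q8}
C dims 4,5,2; δ0: rk 3, SNF 1^3; δ1: rk 2, SNF 1^2
Ȟ^0: (4−3)−0=1 ⇒ Z
Ȟ^1: (5−2)−3=0 ⇒ 0
Ȟ^2: (2−0)−2=0 ⇒ 0

Ȟ^0 = Z,  Ȟ^1 = 0,  Ȟ^2 = 0


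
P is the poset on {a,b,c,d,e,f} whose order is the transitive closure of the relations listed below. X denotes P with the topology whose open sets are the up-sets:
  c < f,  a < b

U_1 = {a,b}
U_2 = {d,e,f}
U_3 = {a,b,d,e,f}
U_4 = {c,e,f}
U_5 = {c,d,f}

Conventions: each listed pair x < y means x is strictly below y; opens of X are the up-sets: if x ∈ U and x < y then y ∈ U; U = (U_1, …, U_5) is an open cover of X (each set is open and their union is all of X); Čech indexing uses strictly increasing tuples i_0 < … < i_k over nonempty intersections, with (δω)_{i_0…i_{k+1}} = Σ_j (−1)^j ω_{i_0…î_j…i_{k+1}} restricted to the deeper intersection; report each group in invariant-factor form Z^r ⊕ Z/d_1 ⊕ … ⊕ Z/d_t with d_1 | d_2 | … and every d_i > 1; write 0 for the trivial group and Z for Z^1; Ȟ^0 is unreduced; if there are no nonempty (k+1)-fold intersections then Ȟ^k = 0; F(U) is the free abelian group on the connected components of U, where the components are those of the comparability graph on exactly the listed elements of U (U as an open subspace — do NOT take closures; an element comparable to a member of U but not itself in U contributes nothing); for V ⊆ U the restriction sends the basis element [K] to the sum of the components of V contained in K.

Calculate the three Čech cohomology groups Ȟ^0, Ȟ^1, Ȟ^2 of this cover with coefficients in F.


Ȟ^0 = Z^4; Ȟ^1 = 0; Ȟ^2 = 0

nerve simplices:
  U13={a,b} U23={d,e,f} U24={e,f} U25={d,f} U34={e,f} U35={d,f} U45={c,f}
  U234={e,f} U235={d,f} U245={f} U345={f}
  U2345={f}
components per intersection:
  U1: {a,b}
  U2: {d} {e} {f}
  U3: {a,b} {d} {e} {f}
  U4: {c,f} {e}
  U5: {c,f} {d}
  U13: {a,b}
  U23: {d} {e} {f}
  U24: {e} {f}
  U25: {d} {f}
  U34: {e} {f}
  U35: {d} {f}
  U45: {c,f}
  U234: {e} {f}
  U235: {d} {f}
  U245: {f}
  U345: {f}
  U2345: {f}
C dims 12,13,6,1; δ0: rk 8, SNF 1^8; δ1: rk 5, SNF 1^5; δ2: rk 1, SNF 1^1
degree 0: 12−8−0 = 4 → Ȟ^0 ≅ Z^4
degree 1: 13−5−8 = 0 → Ȟ^1 ≅ 0
degree 2: 6−1−5 = 0 → Ȟ^2 ≅ 0


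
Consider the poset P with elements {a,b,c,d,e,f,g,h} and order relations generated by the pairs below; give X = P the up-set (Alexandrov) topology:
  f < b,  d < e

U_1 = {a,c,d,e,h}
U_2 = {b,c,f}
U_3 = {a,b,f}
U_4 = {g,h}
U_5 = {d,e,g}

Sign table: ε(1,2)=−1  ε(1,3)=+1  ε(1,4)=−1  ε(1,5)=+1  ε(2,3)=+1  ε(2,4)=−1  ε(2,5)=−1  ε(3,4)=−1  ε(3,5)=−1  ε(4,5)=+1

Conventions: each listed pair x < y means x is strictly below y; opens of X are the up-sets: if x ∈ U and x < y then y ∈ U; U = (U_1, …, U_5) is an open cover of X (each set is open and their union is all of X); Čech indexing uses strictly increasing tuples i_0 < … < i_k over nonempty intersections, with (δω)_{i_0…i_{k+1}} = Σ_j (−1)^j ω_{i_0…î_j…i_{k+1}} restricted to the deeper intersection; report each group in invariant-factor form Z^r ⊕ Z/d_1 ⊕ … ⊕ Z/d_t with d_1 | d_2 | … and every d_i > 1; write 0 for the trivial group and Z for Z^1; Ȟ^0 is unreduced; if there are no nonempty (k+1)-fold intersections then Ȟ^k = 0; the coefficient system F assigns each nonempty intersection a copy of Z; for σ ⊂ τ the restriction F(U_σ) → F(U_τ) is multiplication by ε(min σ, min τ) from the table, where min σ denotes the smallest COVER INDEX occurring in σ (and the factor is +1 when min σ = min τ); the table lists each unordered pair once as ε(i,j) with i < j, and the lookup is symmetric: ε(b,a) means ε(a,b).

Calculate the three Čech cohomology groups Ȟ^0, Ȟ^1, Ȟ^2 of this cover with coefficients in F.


Ȟ^0 = 0,  Ȟ^1 = Z ⊕ Z/2,  Ȟ^2 = 0

intersection data:
  U12={c} U13={a} U14={h} U15={d,e} U23={b,f} U45={g}
C dims 5,6; δ0: rk 5, SNF 1^4·2
Ȟ^0 = (5 − 5) − 0 = 0, so Ȟ^0 ≅ 0
Ȟ^1 = (6 − 0) − 5 = 1 plus torsion [2], so Ȟ^1 ≅ Z ⊕ Z/2
Ȟ^2 = (0 − 0) − 0 = 0, so Ȟ^2 ≅ 0


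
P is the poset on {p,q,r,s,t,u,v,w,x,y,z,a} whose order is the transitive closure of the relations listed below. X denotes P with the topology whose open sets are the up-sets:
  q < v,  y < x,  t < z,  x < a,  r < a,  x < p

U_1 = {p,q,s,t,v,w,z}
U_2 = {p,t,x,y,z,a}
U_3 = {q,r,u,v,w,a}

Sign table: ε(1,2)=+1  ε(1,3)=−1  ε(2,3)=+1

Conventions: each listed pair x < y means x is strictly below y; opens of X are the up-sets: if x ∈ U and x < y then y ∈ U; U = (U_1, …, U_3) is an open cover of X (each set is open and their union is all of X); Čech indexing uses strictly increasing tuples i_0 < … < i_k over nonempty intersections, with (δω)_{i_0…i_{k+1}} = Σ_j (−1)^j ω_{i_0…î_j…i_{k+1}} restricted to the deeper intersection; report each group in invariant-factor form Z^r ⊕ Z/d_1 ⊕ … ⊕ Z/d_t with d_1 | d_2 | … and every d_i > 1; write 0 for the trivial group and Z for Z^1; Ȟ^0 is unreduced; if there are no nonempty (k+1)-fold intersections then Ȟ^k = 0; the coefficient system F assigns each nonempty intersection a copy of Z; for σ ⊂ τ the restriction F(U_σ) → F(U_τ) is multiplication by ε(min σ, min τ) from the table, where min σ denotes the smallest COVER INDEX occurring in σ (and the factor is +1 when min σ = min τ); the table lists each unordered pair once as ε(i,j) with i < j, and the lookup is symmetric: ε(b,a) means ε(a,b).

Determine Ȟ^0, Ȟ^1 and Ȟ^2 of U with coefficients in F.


cover nerve:
  U12={p,t,z} U13={q,v,w} U23={a}
C dims 3,3; δ0: rk 3, SNF 1^2·2
Ȟ^0: (3−3)−0=0 ⇒ 0
Ȟ^1: (3−0)−3=0 plus torsion [2] ⇒ Z/2
Ȟ^2: (0−0)−0=0 ⇒ 0

Ȟ^0 = 0; Ȟ^1 = Z/2; Ȟ^2 = 0


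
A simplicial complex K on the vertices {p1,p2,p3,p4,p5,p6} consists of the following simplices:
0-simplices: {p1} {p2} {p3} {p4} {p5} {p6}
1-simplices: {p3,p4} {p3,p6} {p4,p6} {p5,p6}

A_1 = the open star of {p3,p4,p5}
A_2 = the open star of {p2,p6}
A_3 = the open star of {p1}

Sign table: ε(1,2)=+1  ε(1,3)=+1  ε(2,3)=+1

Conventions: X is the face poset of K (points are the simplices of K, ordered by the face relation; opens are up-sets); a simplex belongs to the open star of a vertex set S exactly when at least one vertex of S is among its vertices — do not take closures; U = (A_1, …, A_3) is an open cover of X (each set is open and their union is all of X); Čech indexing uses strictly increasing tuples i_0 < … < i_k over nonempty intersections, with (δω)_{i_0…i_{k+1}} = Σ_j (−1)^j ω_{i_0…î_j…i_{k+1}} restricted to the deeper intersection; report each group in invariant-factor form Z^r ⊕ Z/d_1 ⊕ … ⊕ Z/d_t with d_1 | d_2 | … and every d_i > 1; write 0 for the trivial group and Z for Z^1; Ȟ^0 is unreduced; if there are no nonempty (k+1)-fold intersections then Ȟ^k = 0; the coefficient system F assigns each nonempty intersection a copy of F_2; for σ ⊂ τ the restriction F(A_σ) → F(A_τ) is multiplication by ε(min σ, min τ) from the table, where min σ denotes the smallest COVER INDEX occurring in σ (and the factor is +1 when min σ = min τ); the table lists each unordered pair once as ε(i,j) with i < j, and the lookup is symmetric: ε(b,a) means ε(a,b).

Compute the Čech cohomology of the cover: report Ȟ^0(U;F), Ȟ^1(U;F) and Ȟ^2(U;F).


Ȟ^0 ≅ Z/2 ⊕ Z/2,  Ȟ^1 ≅ 0,  Ȟ^2 ≅ 0

cover nerve:
  A1={{p3},{p4},{p5},{p3,p4},{p3,p6},{p4,p6},{p5,p6}} A2={{p2},{p6},{p3,p6},{p4,p6},{p5,p6}} A3={{p1}}
  A12={{p3,p6},{p4,p6},{p5,p6}}
C dims 3,1; δ0: rk_F2 1
Ȟ^0: (3−1)−0=2 ⇒ Z/2 ⊕ Z/2
Ȟ^1: (1−0)−1=0 ⇒ 0
Ȟ^2: (0−0)−0=0 ⇒ 0


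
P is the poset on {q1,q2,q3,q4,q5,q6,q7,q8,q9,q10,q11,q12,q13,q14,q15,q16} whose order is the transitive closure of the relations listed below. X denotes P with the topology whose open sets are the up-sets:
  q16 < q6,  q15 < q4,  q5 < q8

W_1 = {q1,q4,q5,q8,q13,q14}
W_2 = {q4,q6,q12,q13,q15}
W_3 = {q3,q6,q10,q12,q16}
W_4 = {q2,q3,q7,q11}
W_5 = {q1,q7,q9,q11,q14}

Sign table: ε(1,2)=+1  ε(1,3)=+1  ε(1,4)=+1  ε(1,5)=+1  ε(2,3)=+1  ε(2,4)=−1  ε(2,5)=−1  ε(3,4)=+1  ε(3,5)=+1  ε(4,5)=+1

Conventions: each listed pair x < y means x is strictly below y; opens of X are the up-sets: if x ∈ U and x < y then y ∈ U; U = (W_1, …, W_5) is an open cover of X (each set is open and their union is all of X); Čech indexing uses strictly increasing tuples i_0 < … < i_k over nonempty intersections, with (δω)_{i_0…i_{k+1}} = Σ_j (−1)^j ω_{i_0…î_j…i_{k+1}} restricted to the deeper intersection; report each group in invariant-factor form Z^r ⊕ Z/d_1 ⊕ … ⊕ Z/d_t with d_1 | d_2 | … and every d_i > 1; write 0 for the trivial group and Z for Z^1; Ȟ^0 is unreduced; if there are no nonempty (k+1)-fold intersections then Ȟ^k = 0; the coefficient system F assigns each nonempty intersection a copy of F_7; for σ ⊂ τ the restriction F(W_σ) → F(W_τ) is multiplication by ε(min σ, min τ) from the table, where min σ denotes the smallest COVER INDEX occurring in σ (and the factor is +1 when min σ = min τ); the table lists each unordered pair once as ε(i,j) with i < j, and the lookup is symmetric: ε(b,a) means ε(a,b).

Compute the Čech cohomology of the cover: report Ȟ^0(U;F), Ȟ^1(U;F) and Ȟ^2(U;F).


Ȟ^0(U;F) ≅ Z/7, Ȟ^1(U;F) ≅ Z/7 and Ȟ^2(U;F) ≅ 0

nerve of the cover:
  W12={q4,q13} W15={q1,q14} W23={q6,q12} W34={q3} W45={q7,q11}
C dims 5,5; δ0: rk_F7 4
Ȟ^0 = (5 − 4) − 0 = 1, so Ȟ^0 ≅ Z/7
Ȟ^1 = (5 − 0) − 4 = 1, so Ȟ^1 ≅ Z/7
Ȟ^2 = (0 − 0) − 0 = 0, so Ȟ^2 ≅ 0


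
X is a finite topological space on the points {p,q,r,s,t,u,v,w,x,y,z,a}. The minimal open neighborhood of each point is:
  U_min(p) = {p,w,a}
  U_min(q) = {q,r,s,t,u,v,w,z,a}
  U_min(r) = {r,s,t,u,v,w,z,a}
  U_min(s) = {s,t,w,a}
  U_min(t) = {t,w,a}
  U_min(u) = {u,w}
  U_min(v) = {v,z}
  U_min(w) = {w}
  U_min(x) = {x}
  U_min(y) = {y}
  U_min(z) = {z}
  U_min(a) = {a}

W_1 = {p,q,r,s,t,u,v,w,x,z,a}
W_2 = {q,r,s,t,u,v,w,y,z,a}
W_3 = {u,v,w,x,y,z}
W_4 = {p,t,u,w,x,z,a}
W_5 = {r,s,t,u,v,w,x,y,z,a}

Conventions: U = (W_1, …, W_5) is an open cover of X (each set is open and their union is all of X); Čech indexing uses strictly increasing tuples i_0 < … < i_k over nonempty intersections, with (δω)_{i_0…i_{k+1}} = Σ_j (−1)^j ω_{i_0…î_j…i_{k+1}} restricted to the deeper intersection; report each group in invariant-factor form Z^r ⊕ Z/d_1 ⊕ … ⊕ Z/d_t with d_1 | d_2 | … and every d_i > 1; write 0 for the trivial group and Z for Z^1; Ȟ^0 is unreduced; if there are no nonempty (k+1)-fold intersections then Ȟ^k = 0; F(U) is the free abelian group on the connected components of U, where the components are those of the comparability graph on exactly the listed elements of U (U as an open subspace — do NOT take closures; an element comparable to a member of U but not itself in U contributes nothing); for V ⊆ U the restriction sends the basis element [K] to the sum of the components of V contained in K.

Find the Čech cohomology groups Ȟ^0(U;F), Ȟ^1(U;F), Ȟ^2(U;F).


Ȟ^0(U;F) ≅ Z^3; Ȟ^1(U;F) ≅ 0; Ȟ^2(U;F) ≅ 0

nerve of the cover:
  W12={q,r,s,t,u,v,w,z,a} W13={u,v,w,x,z} W14={p,t,u,w,x,z,a} W15={r,s,t,u,v,w,x,z,a} W23={u,v,w,y,z} W24={t,u,w,z,a} W25={r,s,t,u,v,w,y,z,a} W34={u,w,x,z} W35={u,v,w,x,y,z} W45={t,u,w,x,z,a}
  W123={u,v,w,z} W124={t,u,w,z,a} W125={r,s,t,u,v,w,z,a} W134={u,w,x,z} W135={u,v,w,x,z} W145={t,u,w,x,z,a} W234={u,w,z} W235={u,v,w,y,z} W245={t,u,w,z,a} W345={u,w,x,z}
  W1234={u,w,z} W1235={u,v,w,z} W1245={t,u,w,z,a} W1345={u,w,x,z} W2345={u,w,z}
  W12345={u,w,z}
components per intersection:
  W1: {p,q,r,s,t,u,v,w,z,a} {x}
  W2: {q,r,s,t,u,v,w,z,a} {y}
  W3: {u,w} {v,z} {x} {y}
  W4: {p,t,u,w,a} {x} {z}
  W5: {r,s,t,u,v,w,z,a} {x} {y}
  W12: {q,r,s,t,u,v,w,z,a}
  W13: {u,w} {v,z} {x}
  W14: {p,t,u,w,a} {x} {z}
  W15: {r,s,t,u,v,w,z,a} {x}
  W23: {u,w} {v,z} {y}
  W24: {t,u,w,a} {z}
  W25: {r,s,t,u,v,w,z,a} {y}
  W34: {u,w} {x} {z}
  W35: {u,w} {v,z} {x} {y}
  W45: {t,u,w,a} {x} {z}
  W123: {u,w} {v,z}
  W124: {t,u,w,a} {z}
  W125: {r,s,t,u,v,w,z,a}
  W134: {u,w} {x} {z}
  W135: {u,w} {v,z} {x}
  W145: {t,u,w,a} {x} {z}
  W234: {u,w} {z}
  W235: {u,w} {v,z} {y}
  W245: {t,u,w,a} {z}
  W345: {u,w} {x} {z}
  W1234: {u,w} {z}
  W1235: {u,w} {v,z}
  W1245: {t,u,w,a} {z}
  W1345: {u,w} {x} {z}
  W2345: {u,w} {z}
  W12345: {u,w} {z}
C dims 14,26,24,11; δ0: rk 11, SNF 1^11; δ1: rk 15, SNF 1^15; δ2: rk 9, SNF 1^9
Ȟ^0 = (14 − 11) − 0 = 3, so Ȟ^0 ≅ Z^3
Ȟ^1 = (26 − 15) − 11 = 0, so Ȟ^1 ≅ 0
Ȟ^2 = (24 − 9) − 15 = 0, so Ȟ^2 ≅ 0


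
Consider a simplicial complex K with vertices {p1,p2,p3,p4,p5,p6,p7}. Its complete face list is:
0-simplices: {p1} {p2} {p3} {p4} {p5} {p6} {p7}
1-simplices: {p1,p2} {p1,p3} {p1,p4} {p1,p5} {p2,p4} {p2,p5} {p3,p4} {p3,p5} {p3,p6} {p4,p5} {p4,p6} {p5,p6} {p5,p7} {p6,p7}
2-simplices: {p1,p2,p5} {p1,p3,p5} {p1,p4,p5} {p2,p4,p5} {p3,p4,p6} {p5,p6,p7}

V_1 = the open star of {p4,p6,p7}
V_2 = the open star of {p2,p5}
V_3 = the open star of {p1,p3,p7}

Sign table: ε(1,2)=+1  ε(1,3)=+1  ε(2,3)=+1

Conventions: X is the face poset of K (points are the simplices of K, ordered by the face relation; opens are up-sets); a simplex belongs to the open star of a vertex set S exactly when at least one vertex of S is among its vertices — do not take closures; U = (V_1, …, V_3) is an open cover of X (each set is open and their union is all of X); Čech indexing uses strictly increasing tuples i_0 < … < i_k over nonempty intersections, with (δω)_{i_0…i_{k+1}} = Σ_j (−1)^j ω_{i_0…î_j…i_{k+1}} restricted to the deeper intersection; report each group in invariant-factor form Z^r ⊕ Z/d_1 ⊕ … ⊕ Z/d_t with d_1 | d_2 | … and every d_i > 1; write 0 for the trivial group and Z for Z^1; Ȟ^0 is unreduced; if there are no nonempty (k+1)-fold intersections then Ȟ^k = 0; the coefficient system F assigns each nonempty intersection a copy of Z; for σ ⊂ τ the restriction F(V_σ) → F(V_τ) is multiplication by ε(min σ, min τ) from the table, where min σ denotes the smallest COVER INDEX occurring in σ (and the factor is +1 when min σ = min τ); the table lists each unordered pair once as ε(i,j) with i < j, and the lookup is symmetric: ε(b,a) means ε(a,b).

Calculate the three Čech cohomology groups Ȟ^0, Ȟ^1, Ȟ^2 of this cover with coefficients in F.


nonempty overlaps:
  V1={{p4},{p6},{p7},{p1,p4},{p2,p4},{p3,p4},{p3,p6},{p4,p5},{p4,p6},{p5,p6},{p5,p7},{p6,p7},{p1,p4,p5},{p2,p4,p5},{p3,p4,p6},{p5,p6,p7}} V2={{p2},{p5},{p1,p2},{p1,p5},{p2,p4},{p2,p5},{p3,p5},{p4,p5},{p5,p6},{p5,p7},{p1,p2,p5},{p1,p3,p5},{p1,p4,p5},{p2,p4,p5},{p5,p6,p7}} V3={{p1},{p3},{p7},{p1,p2},{p1,p3},{p1,p4},{p1,p5},{p3,p4},{p3,p5},{p3,p6},{p5,p7},{p6,p7},{p1,p2,p5},{p1,p3,p5},{p1,p4,p5},{p3,p4,p6},{p5,p6,p7}}
  V12={{p2,p4},{p4,p5},{p5,p6},{p5,p7},{p1,p4,p5},{p2,p4,p5},{p5,p6,p7}} V13={{p7},{p1,p4},{p3,p4},{p3,p6},{p5,p7},{p6,p7},{p1,p4,p5},{p3,p4,p6},{p5,p6,p7}} V23={{p1,p2},{p1,p5},{p3,p5},{p5,p7},{p1,p2,p5},{p1,p3,p5},{p1,p4,p5},{p5,p6,p7}}
  V123={{p5,p7},{p1,p4,p5},{p5,p6,p7}}
C dims 3,3,1; δ0: rk 2, SNF 1^2; δ1: rk 1, SNF 1^1
degree 0: 3−2−0 = 1 → Ȟ^0 ≅ Z
degree 1: 3−1−2 = 0 → Ȟ^1 ≅ 0
degree 2: 1−0−1 = 0 → Ȟ^2 ≅ 0

Ȟ^0 ≅ Z, Ȟ^1 ≅ 0, Ȟ^2 ≅ 0


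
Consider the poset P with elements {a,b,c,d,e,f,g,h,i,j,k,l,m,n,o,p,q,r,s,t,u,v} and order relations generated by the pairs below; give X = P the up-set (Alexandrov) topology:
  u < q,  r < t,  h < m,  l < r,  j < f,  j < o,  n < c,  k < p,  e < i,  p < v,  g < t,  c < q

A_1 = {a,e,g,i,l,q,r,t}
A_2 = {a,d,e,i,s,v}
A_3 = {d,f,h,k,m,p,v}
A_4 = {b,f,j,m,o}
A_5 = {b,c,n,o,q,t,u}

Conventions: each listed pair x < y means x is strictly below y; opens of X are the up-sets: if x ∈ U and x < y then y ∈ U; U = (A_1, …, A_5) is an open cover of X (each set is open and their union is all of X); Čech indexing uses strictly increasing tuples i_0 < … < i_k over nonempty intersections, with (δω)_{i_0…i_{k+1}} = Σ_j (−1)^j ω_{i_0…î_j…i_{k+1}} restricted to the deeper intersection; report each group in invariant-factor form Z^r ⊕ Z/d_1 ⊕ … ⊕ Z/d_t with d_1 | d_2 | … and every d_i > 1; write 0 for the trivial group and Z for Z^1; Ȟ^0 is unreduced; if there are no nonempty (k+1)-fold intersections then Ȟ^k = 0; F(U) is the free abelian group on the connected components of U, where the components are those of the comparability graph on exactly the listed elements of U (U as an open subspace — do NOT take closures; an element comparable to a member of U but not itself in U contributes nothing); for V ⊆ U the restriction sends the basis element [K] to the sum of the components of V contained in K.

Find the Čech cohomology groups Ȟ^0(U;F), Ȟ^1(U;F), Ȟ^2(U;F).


Ȟ^0 = Z^10; Ȟ^1 = 0; Ȟ^2 = 0

nerve of the cover:
  A12={a,e,i} A15={q,t} A23={d,v} A34={f,m} A45={b,o}
components per intersection:
  A1: {a} {e,i} {g,l,r,t} {q}
  A2: {a} {d} {e,i} {s} {v}
  A3: {d} {f} {h,m} {k,p,v}
  A4: {b} {f,j,o} {m}
  A5: {b} {c,n,q,u} {o} {t}
  A12: {a} {e,i}
  A15: {q} {t}
  A23: {d} {v}
  A34: {f} {m}
  A45: {b} {o}
C dims 20,10; δ0: rk 10, SNF 1^10
Ȟ^0 = (20 − 10) − 0 = 10, so Ȟ^0 ≅ Z^10
Ȟ^1 = (10 − 0) − 10 = 0, so Ȟ^1 ≅ 0
Ȟ^2 = (0 − 0) − 0 = 0, so Ȟ^2 ≅ 0


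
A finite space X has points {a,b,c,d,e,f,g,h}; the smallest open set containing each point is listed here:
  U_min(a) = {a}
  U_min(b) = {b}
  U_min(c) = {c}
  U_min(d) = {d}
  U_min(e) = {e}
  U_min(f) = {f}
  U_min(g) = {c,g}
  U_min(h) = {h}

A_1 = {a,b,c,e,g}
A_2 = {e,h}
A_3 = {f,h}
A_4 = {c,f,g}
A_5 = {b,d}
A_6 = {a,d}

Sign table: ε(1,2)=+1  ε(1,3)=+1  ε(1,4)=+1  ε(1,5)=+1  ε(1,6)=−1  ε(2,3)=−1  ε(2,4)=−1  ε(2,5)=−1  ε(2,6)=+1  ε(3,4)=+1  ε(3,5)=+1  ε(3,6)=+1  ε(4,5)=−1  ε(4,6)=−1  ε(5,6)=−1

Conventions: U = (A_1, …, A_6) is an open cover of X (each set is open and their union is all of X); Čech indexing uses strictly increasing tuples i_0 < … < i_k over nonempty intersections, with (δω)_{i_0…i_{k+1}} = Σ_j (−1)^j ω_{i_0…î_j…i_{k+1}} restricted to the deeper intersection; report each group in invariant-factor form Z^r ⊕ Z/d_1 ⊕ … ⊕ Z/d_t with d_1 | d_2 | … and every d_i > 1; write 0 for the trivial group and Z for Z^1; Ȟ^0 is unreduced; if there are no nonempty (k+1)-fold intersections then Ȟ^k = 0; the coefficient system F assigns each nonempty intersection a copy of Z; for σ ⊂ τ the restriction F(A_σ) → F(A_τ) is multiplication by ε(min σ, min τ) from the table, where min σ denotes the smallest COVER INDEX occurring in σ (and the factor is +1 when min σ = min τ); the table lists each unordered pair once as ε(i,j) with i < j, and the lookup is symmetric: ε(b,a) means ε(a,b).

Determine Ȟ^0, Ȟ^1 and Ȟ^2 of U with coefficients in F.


Ȟ^0 = 0,  Ȟ^1 = Z ⊕ Z/2,  Ȟ^2 = 0

intersection data:
  A12={e} A14={c,g} A15={b} A16={a} A23={h} A34={f} A56={d}
C dims 6,7; δ0: rk 6, SNF 1^5·2
Ȟ^0 = (6 − 6) − 0 = 0, so Ȟ^0 ≅ 0
Ȟ^1 = (7 − 0) − 6 = 1 plus torsion [2], so Ȟ^1 ≅ Z ⊕ Z/2
Ȟ^2 = (0 − 0) − 0 = 0, so Ȟ^2 ≅ 0


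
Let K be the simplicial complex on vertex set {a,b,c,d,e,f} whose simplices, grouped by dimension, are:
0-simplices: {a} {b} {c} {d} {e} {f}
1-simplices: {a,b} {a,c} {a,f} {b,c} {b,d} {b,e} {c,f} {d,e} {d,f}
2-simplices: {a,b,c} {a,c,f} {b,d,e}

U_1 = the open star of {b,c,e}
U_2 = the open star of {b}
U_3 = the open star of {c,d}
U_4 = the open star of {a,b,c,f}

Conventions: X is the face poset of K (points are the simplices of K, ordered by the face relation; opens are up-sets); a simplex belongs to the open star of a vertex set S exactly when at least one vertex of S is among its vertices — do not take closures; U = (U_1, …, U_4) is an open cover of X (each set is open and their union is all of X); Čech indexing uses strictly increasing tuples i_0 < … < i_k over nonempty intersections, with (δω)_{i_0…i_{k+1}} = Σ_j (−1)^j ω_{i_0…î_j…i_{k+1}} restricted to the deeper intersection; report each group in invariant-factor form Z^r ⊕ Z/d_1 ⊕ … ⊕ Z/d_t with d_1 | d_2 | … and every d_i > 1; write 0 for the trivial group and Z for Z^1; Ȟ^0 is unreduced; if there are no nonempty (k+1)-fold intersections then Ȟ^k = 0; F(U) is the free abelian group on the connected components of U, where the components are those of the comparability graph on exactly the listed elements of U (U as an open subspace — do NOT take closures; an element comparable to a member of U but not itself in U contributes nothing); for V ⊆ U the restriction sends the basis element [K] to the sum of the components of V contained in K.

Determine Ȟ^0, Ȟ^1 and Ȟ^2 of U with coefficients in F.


nonempty intersections:
  U1={{b},{c},{e},{a,b},{a,c},{b,c},{b,d},{b,e},{c,f},{d,e},{a,b,c},{a,c,f},{b,d,e}} U2={{b},{a,b},{b,c},{b,d},{b,e},{a,b,c},{b,d,e}} U3={{c},{d},{a,c},{b,c},{b,d},{c,f},{d,e},{d,f},{a,b,c},{a,c,f},{b,d,e}} U4={{a},{b},{c},{f},{a,b},{a,c},{a,f},{b,c},{b,d},{b,e},{c,f},{d,f},{a,b,c},{a,c,f},{b,d,e}}
  U12={{b},{a,b},{b,c},{b,d},{b,e},{a,b,c},{b,d,e}} U13={{c},{a,c},{b,c},{b,d},{c,f},{d,e},{a,b,c},{a,c,f},{b,d,e}} U14={{b},{c},{a,b},{a,c},{b,c},{b,d},{b,e},{c,f},{a,b,c},{a,c,f},{b,d,e}} U23={{b,c},{b,d},{a,b,c},{b,d,e}} U24={{b},{a,b},{b,c},{b,d},{b,e},{a,b,c},{b,d,e}} U34={{c},{a,c},{b,c},{b,d},{c,f},{d,f},{a,b,c},{a,c,f},{b,d,e}}
  U123={{b,c},{b,d},{a,b,c},{b,d,e}} U124={{b},{a,b},{b,c},{b,d},{b,e},{a,b,c},{b,d,e}} U134={{c},{a,c},{b,c},{b,d},{c,f},{a,b,c},{a,c,f},{b,d,e}} U234={{b,c},{b,d},{a,b,c},{b,d,e}}
  U1234={{b,c},{b,d},{a,b,c},{b,d,e}}
components per intersection:
  U1: {{b},{c},{e},{a,b},{a,c},{b,c},{b,d},{b,e},{c,f},{d,e},{a,b,c},{a,c,f},{b,d,e}}
  U2: {{b},{a,b},{b,c},{b,d},{b,e},{a,b,c},{b,d,e}}
  U3: {{c},{a,c},{b,c},{c,f},{a,b,c},{a,c,f}} {{d},{b,d},{d,e},{d,f},{b,d,e}}
  U4: {{a},{b},{c},{f},{a,b},{a,c},{a,f},{b,c},{b,d},{b,e},{c,f},{d,f},{a,b,c},{a,c,f},{b,d,e}}
  U12: {{b},{a,b},{b,c},{b,d},{b,e},{a,b,c},{b,d,e}}
  U13: {{c},{a,c},{b,c},{c,f},{a,b,c},{a,c,f}} {{b,d},{d,e},{b,d,e}}
  U14: {{b},{c},{a,b},{a,c},{b,c},{b,d},{b,e},{c,f},{a,b,c},{a,c,f},{b,d,e}}
  U23: {{b,c},{a,b,c}} {{b,d},{b,d,e}}
  U24: {{b},{a,b},{b,c},{b,d},{b,e},{a,b,c},{b,d,e}}
  U34: {{c},{a,c},{b,c},{c,f},{a,b,c},{a,c,f}} {{b,d},{b,d,e}} {{d,f}}
  U123: {{b,c},{a,b,c}} {{b,d},{b,d,e}}
  U124: {{b},{a,b},{b,c},{b,d},{b,e},{a,b,c},{b,d,e}}
  U134: {{c},{a,c},{b,c},{c,f},{a,b,c},{a,c,f}} {{b,d},{b,d,e}}
  U234: {{b,c},{a,b,c}} {{b,d},{b,d,e}}
  U1234: {{b,c},{a,b,c}} {{b,d},{b,d,e}}
C dims 5,10,7,2; δ0: rk 4, SNF 1^4; δ1: rk 5, SNF 1^5; δ2: rk 2, SNF 1^2
Ȟ^0: (5−4)−0=1 ⇒ Z
Ȟ^1: (10−5)−4=1 ⇒ Z
Ȟ^2: (7−2)−5=0 ⇒ 0

Ȟ^0(U;F) ≅ Z; Ȟ^1(U;F) ≅ Z; Ȟ^2(U;F) ≅ 0
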